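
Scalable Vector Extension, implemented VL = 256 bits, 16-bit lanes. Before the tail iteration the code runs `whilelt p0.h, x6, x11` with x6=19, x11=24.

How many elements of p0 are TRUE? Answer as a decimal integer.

lane count: 256 div 16 = 16
active while 19+j < 24, i.e. j ∈ [0,5) capped at 16 ⇒ 5

vl = 5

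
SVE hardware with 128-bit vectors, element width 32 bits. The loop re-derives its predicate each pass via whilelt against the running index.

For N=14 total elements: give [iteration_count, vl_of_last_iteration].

lane count: 128 div 32 = 4
14 elements at 4/iter → 4 passes, remainder 2 on the last

[iterations, last_vl] = [4, 2]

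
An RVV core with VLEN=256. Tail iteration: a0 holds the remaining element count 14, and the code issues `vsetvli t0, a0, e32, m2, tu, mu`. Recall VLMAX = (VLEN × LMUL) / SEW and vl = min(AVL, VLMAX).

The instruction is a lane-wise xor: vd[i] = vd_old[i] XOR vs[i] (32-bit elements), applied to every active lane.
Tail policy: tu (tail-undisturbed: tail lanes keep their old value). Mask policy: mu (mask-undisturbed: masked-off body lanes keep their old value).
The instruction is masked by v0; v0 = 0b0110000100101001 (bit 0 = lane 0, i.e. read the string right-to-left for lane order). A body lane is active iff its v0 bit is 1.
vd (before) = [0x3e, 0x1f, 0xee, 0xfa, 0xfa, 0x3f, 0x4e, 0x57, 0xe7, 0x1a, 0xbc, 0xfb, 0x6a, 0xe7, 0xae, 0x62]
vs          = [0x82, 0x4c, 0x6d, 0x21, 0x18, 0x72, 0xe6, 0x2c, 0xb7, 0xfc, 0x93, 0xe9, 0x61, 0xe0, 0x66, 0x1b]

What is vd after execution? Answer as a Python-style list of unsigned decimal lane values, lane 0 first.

VLMAX = VLEN×LMUL/SEW = 256×2/32 = 16
AVL=14 ≤ VLMAX=16, so vl = 14
[0] xor(0x3e,0x82) = 0xbc
[1] mask-off/keep = 0x1f
[2] mask-off/keep = 0xee
[3] xor(0xfa,0x21) = 0xdb
[4] mask-off/keep = 0xfa
[5] xor(0x3f,0x72) = 0x4d
[6] mask-off/keep = 0x4e
[7] mask-off/keep = 0x57
[8] xor(0xe7,0xb7) = 0x50
[9] mask-off/keep = 0x1a
[10] mask-off/keep = 0xbc
[11] mask-off/keep = 0xfb
[12] mask-off/keep = 0x6a
[13] xor(0xe7,0xe0) = 0x07
[14] tail/keep = 0xae
[15] tail/keep = 0x62

vd = [188, 31, 238, 219, 250, 77, 78, 87, 80, 26, 188, 251, 106, 7, 174, 98]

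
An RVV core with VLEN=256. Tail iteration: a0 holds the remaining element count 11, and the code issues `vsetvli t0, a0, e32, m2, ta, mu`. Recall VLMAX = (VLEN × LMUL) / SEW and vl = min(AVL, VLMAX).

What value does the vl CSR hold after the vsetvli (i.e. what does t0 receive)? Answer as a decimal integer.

VLMAX = VLEN×LMUL/SEW = 256×2/32 = 16
vl = min(AVL, VLMAX) = min(11, 16) = 11

vl = 11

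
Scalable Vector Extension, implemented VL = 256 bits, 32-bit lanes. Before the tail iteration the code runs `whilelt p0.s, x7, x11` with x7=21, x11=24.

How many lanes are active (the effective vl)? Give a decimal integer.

lane count: 256 div 32 = 8
whilelt: lane j active iff 21+j < 24 → j < 3 → 3 active

vl = 3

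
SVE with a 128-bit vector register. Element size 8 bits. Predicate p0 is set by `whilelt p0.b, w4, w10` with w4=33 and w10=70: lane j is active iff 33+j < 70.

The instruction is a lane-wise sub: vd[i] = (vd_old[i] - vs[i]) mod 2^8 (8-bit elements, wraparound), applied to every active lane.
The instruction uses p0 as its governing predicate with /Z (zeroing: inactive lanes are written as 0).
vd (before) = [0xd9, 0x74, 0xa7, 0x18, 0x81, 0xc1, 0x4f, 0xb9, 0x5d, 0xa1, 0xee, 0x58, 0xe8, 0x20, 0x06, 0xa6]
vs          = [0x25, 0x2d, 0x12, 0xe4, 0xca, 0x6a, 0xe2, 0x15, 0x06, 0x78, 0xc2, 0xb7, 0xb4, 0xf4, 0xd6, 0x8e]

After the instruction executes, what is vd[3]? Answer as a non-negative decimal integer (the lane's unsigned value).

128-bit reg / 8-bit elem → 16 lanes
whilelt: lane j active iff 33+j < 70 → j < 37 → 16 active
  i=0: sub(0xd9,0x25) → 180
  i=1: sub(0x74,0x2d) → 71
  i=2: sub(0xa7,0x12) → 149
  i=3: sub(0x18,0xe4) → 52
  i=4: sub(0x81,0xca) → 183
  i=5: sub(0xc1,0x6a) → 87
  i=6: sub(0x4f,0xe2) → 109
  i=7: sub(0xb9,0x15) → 164
  i=8: sub(0x5d,0x06) → 87
  i=9: sub(0xa1,0x78) → 41
  i=10: sub(0xee,0xc2) → 44
  i=11: sub(0x58,0xb7) → 161
  i=12: sub(0xe8,0xb4) → 52
  i=13: sub(0x20,0xf4) → 44
  i=14: sub(0x06,0xd6) → 48
  i=15: sub(0xa6,0x8e) → 24

vd[3] = 52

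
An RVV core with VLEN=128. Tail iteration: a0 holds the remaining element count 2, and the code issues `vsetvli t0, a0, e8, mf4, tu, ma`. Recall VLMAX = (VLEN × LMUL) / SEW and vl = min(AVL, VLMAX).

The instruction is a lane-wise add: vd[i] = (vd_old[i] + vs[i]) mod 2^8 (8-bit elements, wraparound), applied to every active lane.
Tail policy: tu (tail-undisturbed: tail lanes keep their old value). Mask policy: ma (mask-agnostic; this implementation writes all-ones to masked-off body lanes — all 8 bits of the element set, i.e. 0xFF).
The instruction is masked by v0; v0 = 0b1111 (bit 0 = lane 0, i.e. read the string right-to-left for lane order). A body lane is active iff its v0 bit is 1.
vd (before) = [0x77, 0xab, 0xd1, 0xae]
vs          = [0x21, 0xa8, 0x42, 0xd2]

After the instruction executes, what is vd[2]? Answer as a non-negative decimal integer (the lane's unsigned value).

VLMAX = VLEN×LMUL/SEW = 128×1/4/8 = 4
vl = min(AVL, VLMAX) = min(2, 4) = 2
lane  0: add(0x77,0x21) ⇒ 0x98
lane  1: add(0xab,0xa8) ⇒ 0x53
lane  2: tail/keep ⇒ 0xd1
lane  3: tail/keep ⇒ 0xae

vd[2] = 209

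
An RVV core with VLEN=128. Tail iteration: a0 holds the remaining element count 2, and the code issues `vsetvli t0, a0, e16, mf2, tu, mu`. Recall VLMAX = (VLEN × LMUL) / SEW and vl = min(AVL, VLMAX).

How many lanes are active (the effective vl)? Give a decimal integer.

lanes per group: 128·1/2/16 = 4
vl = min(AVL, VLMAX) = min(2, 4) = 2

vl = 2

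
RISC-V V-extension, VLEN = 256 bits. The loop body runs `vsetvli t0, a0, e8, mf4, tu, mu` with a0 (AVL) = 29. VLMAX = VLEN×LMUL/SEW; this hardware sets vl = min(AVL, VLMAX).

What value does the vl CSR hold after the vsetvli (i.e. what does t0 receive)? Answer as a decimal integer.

lanes per group: 256·1/4/8 = 8
AVL=29 > VLMAX=8, so vl = 8

vl = 8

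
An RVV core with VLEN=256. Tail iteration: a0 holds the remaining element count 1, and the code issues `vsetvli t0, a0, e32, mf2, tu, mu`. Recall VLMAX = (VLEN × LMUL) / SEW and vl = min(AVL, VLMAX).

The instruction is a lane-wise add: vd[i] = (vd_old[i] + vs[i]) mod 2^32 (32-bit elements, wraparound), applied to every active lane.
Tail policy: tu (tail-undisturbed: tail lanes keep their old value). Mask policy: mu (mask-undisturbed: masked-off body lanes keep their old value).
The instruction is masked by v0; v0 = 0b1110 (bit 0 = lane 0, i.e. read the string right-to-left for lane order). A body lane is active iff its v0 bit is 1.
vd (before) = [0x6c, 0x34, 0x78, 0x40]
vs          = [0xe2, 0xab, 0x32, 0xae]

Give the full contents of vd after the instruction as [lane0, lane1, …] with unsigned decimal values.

VLMAX = VLEN×LMUL/SEW = 256×1/2/32 = 4
AVL=1 ≤ VLMAX=4, so vl = 1
vd[0] mask-off/keep -> 0x6c
vd[1] tail/keep -> 0x34
vd[2] tail/keep -> 0x78
vd[3] tail/keep -> 0x40

vd = [108, 52, 120, 64]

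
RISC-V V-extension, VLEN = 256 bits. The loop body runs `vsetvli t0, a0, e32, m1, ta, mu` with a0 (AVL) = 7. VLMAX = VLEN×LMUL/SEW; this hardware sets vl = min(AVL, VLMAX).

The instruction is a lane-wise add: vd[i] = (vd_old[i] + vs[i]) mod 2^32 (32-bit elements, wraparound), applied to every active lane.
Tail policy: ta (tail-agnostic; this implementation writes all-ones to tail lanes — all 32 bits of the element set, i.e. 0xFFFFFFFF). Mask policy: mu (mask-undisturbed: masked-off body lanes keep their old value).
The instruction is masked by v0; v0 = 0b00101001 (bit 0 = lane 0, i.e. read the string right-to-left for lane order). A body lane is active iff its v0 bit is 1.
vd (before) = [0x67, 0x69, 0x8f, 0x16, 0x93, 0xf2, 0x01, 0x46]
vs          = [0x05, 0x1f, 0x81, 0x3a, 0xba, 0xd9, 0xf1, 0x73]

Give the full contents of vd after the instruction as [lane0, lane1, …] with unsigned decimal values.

lanes per group: 256·1/32 = 8
vl = min(AVL, VLMAX) = min(7, 8) = 7
vd[0] add(0x67,0x05) -> 0x6c
vd[1] mask-off/keep -> 0x69
vd[2] mask-off/keep -> 0x8f
vd[3] add(0x16,0x3a) -> 0x50
vd[4] mask-off/keep -> 0x93
vd[5] add(0xf2,0xd9) -> 0x1cb
vd[6] mask-off/keep -> 0x01
vd[7] tail/ones -> 0xffffffff

vd = [108, 105, 143, 80, 147, 459, 1, 4294967295]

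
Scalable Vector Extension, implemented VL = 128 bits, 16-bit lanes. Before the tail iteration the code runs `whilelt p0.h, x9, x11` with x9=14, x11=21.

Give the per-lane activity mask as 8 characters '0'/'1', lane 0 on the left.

128-bit reg / 16-bit elem → 8 lanes
whilelt: lane j active iff 14+j < 21 → j < 7 → 7 active
bits (lane 0 leftmost): 11111110

predicate = 11111110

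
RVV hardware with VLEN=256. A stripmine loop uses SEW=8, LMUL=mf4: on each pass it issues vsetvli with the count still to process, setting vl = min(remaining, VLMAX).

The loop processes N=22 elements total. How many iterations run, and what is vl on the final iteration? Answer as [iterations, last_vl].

[iterations, last_vl] = [3, 6]

lanes per group: 256·1/4/8 = 8
22 elements at 8/iter → 3 passes, remainder 6 on the last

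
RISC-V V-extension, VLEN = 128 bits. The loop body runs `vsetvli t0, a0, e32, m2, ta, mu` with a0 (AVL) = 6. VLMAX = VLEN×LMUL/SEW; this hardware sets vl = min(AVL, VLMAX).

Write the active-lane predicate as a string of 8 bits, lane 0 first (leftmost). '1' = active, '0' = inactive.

predicate = 11111100

VLMAX = VLEN×LMUL/SEW = 128×2/32 = 8
AVL=6 ≤ VLMAX=8, so vl = 6
bits (lane 0 leftmost): 11111100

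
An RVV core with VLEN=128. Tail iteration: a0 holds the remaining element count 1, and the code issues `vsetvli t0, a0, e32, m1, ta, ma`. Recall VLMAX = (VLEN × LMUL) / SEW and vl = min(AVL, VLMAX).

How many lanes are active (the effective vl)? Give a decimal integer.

vl = 1

VLMAX = (128 × 1) / 32 = 4 lanes
AVL=1 ≤ VLMAX=4, so vl = 1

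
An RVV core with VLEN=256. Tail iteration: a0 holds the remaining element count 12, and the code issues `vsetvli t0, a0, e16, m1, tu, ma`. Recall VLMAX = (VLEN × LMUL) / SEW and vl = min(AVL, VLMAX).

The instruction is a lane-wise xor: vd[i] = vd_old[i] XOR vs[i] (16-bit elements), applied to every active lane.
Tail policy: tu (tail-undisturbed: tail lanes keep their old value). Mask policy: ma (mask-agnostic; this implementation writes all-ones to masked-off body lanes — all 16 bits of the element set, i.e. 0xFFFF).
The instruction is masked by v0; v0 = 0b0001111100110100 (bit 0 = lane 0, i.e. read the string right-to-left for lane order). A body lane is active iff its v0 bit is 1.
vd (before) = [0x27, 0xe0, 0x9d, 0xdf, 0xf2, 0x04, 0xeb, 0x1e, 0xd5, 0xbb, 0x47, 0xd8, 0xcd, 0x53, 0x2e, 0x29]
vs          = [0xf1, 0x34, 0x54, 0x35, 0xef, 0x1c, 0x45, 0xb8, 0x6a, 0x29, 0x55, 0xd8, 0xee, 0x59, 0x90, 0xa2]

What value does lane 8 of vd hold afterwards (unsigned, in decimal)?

lanes per group: 256·1/16 = 16
vl ← min(12, 16) = 12
lane  0: mask-off/ones ⇒ 0xffff
lane  1: mask-off/ones ⇒ 0xffff
lane  2: xor(0x9d,0x54) ⇒ 0xc9
lane  3: mask-off/ones ⇒ 0xffff
lane  4: xor(0xf2,0xef) ⇒ 0x1d
lane  5: xor(0x04,0x1c) ⇒ 0x18
lane  6: mask-off/ones ⇒ 0xffff
lane  7: mask-off/ones ⇒ 0xffff
lane  8: xor(0xd5,0x6a) ⇒ 0xbf
lane  9: xor(0xbb,0x29) ⇒ 0x92
lane 10: xor(0x47,0x55) ⇒ 0x12
lane 11: xor(0xd8,0xd8) ⇒ 0x00
lane 12: tail/keep ⇒ 0xcd
lane 13: tail/keep ⇒ 0x53
lane 14: tail/keep ⇒ 0x2e
lane 15: tail/keep ⇒ 0x29

vd[8] = 191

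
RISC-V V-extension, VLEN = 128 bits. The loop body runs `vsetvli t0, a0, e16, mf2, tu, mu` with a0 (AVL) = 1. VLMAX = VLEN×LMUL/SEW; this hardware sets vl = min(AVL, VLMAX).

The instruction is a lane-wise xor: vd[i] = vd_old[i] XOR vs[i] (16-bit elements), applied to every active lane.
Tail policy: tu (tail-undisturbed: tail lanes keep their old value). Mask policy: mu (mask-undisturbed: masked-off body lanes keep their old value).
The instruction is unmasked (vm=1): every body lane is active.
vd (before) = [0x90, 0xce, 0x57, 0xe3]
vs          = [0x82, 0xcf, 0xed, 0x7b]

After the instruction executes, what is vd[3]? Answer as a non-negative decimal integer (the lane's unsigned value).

lanes per group: 128·1/2/16 = 4
vl = min(AVL, VLMAX) = min(1, 4) = 1
[0] xor(0x90,0x82) = 0x12
[1] tail/keep = 0xce
[2] tail/keep = 0x57
[3] tail/keep = 0xe3

vd[3] = 227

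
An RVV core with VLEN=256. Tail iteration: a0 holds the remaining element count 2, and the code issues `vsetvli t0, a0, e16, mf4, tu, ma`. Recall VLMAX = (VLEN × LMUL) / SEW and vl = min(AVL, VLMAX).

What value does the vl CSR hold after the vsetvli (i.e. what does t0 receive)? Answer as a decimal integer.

vl = 2

lanes per group: 256·1/4/16 = 4
AVL=2 ≤ VLMAX=4, so vl = 2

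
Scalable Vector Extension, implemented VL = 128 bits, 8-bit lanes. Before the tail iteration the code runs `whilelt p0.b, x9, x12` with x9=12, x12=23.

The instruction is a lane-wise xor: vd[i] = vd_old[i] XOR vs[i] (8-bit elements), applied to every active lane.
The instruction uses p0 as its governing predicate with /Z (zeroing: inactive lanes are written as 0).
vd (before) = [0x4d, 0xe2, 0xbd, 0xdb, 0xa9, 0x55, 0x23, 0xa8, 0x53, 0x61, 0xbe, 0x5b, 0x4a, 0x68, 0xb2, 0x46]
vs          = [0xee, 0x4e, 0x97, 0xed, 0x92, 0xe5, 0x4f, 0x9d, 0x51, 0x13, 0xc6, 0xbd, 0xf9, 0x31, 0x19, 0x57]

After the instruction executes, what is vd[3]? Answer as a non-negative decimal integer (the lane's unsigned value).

vd[3] = 54

128-bit reg / 8-bit elem → 16 lanes
active while 12+j < 23, i.e. j ∈ [0,11) capped at 16 ⇒ 11
vd[0] xor(0x4d,0xee) -> 0xa3
vd[1] xor(0xe2,0x4e) -> 0xac
vd[2] xor(0xbd,0x97) -> 0x2a
vd[3] xor(0xdb,0xed) -> 0x36
vd[4] xor(0xa9,0x92) -> 0x3b
vd[5] xor(0x55,0xe5) -> 0xb0
vd[6] xor(0x23,0x4f) -> 0x6c
vd[7] xor(0xa8,0x9d) -> 0x35
vd[8] xor(0x53,0x51) -> 0x02
vd[9] xor(0x61,0x13) -> 0x72
vd[10] xor(0xbe,0xc6) -> 0x78
vd[11] tail/zero -> 0x00
vd[12] tail/zero -> 0x00
vd[13] tail/zero -> 0x00
vd[14] tail/zero -> 0x00
vd[15] tail/zero -> 0x00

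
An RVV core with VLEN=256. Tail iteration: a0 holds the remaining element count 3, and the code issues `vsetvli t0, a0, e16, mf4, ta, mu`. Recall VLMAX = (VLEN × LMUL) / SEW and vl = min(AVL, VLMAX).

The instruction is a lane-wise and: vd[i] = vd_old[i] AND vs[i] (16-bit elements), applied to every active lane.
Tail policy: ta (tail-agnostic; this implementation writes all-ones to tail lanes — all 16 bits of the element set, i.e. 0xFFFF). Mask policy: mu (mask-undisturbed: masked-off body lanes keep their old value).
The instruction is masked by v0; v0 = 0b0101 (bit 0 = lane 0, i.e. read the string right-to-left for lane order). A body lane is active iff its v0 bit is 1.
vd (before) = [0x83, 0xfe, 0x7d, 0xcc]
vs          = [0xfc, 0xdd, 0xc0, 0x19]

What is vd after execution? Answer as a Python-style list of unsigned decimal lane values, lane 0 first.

lanes per group: 256·1/4/16 = 4
vl = min(AVL, VLMAX) = min(3, 4) = 3
lane  0: and(0x83,0xfc) ⇒ 0x80
lane  1: mask-off/keep ⇒ 0xfe
lane  2: and(0x7d,0xc0) ⇒ 0x40
lane  3: tail/ones ⇒ 0xffff

vd = [128, 254, 64, 65535]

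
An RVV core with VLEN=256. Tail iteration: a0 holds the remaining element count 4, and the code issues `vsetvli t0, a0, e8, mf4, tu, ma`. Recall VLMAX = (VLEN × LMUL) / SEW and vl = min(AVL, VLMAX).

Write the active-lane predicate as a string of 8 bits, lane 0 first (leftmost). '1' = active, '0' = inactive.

predicate = 11110000

VLMAX = VLEN×LMUL/SEW = 256×1/4/8 = 8
vl = min(AVL, VLMAX) = min(4, 8) = 4
bits (lane 0 leftmost): 11110000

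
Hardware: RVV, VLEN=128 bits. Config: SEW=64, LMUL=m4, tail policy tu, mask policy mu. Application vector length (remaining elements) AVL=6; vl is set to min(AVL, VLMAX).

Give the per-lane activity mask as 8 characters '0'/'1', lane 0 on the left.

predicate = 11111100

VLMAX = VLEN×LMUL/SEW = 128×4/64 = 8
AVL=6 ≤ VLMAX=8, so vl = 6
bits (lane 0 leftmost): 11111100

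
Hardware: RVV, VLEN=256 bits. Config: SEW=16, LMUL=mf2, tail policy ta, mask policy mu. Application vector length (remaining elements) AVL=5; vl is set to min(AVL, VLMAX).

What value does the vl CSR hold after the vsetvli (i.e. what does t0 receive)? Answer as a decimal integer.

vl = 5

lanes per group: 256·1/2/16 = 8
vl ← min(5, 8) = 5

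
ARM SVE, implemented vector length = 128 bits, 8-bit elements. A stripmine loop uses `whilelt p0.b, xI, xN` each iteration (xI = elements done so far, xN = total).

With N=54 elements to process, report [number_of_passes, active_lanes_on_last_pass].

[iterations, last_vl] = [4, 6]

register lanes = 128/8 = 16
iterations = ceil(54/16) = 4; final-pass vl = 6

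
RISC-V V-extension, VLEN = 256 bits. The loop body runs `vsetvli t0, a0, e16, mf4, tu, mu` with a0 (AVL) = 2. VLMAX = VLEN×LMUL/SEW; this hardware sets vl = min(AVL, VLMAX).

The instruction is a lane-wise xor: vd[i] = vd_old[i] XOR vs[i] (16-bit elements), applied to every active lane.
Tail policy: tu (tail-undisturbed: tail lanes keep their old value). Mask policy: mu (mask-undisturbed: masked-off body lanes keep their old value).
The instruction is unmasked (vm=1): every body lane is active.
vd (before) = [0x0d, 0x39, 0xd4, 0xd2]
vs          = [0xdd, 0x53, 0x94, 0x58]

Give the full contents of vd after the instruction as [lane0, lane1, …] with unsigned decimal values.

vd = [208, 106, 212, 210]

lanes per group: 256·1/4/16 = 4
vl = min(AVL, VLMAX) = min(2, 4) = 2
  i=0: xor(0x0d,0xdd) → 208
  i=1: xor(0x39,0x53) → 106
  i=2: tail/keep → 212
  i=3: tail/keep → 210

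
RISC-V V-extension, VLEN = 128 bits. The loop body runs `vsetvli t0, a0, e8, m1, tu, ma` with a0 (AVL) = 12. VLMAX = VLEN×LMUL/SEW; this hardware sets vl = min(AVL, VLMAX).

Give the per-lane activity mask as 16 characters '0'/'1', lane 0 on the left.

VLMAX = (128 × 1) / 8 = 16 lanes
vl ← min(12, 16) = 12
bits (lane 0 leftmost): 1111111111110000

predicate = 1111111111110000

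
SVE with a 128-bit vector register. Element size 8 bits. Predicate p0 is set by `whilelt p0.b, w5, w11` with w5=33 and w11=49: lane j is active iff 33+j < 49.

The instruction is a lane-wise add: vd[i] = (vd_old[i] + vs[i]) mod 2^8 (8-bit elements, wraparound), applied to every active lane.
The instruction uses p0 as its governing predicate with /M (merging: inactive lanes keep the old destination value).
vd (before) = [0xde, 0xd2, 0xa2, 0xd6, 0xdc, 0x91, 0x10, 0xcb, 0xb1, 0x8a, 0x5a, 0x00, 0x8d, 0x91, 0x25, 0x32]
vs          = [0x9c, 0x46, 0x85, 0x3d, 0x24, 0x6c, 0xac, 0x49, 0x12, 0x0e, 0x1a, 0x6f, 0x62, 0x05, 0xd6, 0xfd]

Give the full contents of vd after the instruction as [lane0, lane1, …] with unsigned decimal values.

vd = [122, 24, 39, 19, 0, 253, 188, 20, 195, 152, 116, 111, 239, 150, 251, 47]

register lanes = 128/8 = 16
p0[j] = (33+j < 49); true for j=0..15 → 16 lanes set
[0] add(0xde,0x9c) = 0x7a
[1] add(0xd2,0x46) = 0x18
[2] add(0xa2,0x85) = 0x27
[3] add(0xd6,0x3d) = 0x13
[4] add(0xdc,0x24) = 0x00
[5] add(0x91,0x6c) = 0xfd
[6] add(0x10,0xac) = 0xbc
[7] add(0xcb,0x49) = 0x14
[8] add(0xb1,0x12) = 0xc3
[9] add(0x8a,0x0e) = 0x98
[10] add(0x5a,0x1a) = 0x74
[11] add(0x00,0x6f) = 0x6f
[12] add(0x8d,0x62) = 0xef
[13] add(0x91,0x05) = 0x96
[14] add(0x25,0xd6) = 0xfb
[15] add(0x32,0xfd) = 0x2f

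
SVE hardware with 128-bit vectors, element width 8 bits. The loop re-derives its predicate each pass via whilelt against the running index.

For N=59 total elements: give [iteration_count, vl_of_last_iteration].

128-bit reg / 8-bit elem → 16 lanes
iterations = ceil(59/16) = 4; final-pass vl = 11

[iterations, last_vl] = [4, 11]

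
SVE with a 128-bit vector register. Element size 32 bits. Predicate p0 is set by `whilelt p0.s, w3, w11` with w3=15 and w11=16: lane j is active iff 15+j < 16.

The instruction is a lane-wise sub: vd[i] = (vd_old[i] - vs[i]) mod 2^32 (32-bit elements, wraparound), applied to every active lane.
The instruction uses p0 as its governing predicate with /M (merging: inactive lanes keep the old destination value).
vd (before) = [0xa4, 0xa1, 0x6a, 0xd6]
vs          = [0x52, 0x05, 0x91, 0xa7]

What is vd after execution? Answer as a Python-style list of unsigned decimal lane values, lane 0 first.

vd = [82, 161, 106, 214]

128-bit reg / 32-bit elem → 4 lanes
p0[j] = (15+j < 16); true for j=0..0 → 1 lanes set
lane  0: sub(0xa4,0x52) ⇒ 0x52
lane  1: tail/keep ⇒ 0xa1
lane  2: tail/keep ⇒ 0x6a
lane  3: tail/keep ⇒ 0xd6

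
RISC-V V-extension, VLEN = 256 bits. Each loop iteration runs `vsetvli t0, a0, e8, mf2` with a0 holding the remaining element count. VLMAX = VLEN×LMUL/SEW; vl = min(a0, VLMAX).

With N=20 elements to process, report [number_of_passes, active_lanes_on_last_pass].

[iterations, last_vl] = [2, 4]

VLMAX = VLEN×LMUL/SEW = 256×1/2/8 = 16
iterations = ceil(20/16) = 2; final-pass vl = 4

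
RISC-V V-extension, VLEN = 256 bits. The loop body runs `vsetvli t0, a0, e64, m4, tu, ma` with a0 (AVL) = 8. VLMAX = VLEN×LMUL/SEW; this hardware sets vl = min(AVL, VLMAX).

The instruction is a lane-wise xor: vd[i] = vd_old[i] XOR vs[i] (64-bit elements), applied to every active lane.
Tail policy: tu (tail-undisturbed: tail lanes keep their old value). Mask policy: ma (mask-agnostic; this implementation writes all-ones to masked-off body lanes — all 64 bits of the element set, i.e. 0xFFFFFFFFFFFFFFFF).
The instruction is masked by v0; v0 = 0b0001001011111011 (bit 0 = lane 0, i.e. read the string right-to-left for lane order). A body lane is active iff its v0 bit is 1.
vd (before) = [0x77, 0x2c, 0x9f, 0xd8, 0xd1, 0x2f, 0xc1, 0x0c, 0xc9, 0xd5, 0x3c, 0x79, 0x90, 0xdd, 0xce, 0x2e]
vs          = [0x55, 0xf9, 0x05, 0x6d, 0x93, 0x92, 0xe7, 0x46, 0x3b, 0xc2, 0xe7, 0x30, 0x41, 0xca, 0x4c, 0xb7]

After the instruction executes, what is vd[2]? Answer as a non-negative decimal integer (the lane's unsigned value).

vd[2] = 18446744073709551615

lanes per group: 256·4/64 = 16
vl = min(AVL, VLMAX) = min(8, 16) = 8
lane  0: xor(0x77,0x55) ⇒ 0x22
lane  1: xor(0x2c,0xf9) ⇒ 0xd5
lane  2: mask-off/ones ⇒ 0xffffffffffffffff
lane  3: xor(0xd8,0x6d) ⇒ 0xb5
lane  4: xor(0xd1,0x93) ⇒ 0x42
lane  5: xor(0x2f,0x92) ⇒ 0xbd
lane  6: xor(0xc1,0xe7) ⇒ 0x26
lane  7: xor(0x0c,0x46) ⇒ 0x4a
lane  8: tail/keep ⇒ 0xc9
lane  9: tail/keep ⇒ 0xd5
lane 10: tail/keep ⇒ 0x3c
lane 11: tail/keep ⇒ 0x79
lane 12: tail/keep ⇒ 0x90
lane 13: tail/keep ⇒ 0xdd
lane 14: tail/keep ⇒ 0xce
lane 15: tail/keep ⇒ 0x2e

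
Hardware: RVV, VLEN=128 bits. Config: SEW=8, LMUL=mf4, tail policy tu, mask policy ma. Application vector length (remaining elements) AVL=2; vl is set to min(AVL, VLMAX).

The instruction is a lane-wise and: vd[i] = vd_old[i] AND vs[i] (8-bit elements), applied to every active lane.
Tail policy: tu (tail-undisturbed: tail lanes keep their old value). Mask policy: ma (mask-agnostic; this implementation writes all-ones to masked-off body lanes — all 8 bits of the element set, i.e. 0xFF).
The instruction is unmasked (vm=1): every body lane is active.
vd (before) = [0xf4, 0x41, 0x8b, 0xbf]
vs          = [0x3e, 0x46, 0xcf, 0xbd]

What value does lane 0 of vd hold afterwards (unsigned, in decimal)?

vd[0] = 52

lanes per group: 128·1/4/8 = 4
AVL=2 ≤ VLMAX=4, so vl = 2
  i=0: and(0xf4,0x3e) → 52
  i=1: and(0x41,0x46) → 64
  i=2: tail/keep → 139
  i=3: tail/keep → 191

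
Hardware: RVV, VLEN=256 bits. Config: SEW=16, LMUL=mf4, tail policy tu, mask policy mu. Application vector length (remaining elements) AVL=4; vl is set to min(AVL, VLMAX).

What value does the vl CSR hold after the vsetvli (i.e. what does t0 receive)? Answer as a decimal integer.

VLMAX = VLEN×LMUL/SEW = 256×1/4/16 = 4
vl = min(AVL, VLMAX) = min(4, 4) = 4

vl = 4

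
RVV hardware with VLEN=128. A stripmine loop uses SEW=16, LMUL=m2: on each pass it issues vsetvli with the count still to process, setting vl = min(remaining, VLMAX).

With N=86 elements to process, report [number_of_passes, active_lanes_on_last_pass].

[iterations, last_vl] = [6, 6]

VLMAX = VLEN×LMUL/SEW = 128×2/16 = 16
iterations = ceil(86/16) = 6; final-pass vl = 6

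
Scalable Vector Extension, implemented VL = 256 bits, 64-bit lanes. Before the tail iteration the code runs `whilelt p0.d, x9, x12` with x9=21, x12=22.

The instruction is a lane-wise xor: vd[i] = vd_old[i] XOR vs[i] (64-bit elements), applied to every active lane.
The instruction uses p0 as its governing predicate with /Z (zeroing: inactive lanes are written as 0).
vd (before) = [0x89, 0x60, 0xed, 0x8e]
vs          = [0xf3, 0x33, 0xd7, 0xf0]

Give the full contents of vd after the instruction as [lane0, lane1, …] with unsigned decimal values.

vd = [122, 0, 0, 0]

256-bit reg / 64-bit elem → 4 lanes
p0[j] = (21+j < 22); true for j=0..0 → 1 lanes set
vd[0] xor(0x89,0xf3) -> 0x7a
vd[1] tail/zero -> 0x00
vd[2] tail/zero -> 0x00
vd[3] tail/zero -> 0x00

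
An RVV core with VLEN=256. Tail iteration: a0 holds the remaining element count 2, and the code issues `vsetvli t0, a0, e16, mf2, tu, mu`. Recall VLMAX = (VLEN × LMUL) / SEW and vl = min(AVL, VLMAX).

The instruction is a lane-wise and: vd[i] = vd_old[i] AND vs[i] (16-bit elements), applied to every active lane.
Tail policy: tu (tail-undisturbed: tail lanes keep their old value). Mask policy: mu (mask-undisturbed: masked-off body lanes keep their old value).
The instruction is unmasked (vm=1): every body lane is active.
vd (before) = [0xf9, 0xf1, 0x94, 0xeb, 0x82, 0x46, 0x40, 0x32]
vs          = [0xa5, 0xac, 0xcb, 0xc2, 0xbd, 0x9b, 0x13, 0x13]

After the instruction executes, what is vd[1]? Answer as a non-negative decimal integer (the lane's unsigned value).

vd[1] = 160

VLMAX = VLEN×LMUL/SEW = 256×1/2/16 = 8
vl ← min(2, 8) = 2
  i=0: and(0xf9,0xa5) → 161
  i=1: and(0xf1,0xac) → 160
  i=2: tail/keep → 148
  i=3: tail/keep → 235
  i=4: tail/keep → 130
  i=5: tail/keep → 70
  i=6: tail/keep → 64
  i=7: tail/keep → 50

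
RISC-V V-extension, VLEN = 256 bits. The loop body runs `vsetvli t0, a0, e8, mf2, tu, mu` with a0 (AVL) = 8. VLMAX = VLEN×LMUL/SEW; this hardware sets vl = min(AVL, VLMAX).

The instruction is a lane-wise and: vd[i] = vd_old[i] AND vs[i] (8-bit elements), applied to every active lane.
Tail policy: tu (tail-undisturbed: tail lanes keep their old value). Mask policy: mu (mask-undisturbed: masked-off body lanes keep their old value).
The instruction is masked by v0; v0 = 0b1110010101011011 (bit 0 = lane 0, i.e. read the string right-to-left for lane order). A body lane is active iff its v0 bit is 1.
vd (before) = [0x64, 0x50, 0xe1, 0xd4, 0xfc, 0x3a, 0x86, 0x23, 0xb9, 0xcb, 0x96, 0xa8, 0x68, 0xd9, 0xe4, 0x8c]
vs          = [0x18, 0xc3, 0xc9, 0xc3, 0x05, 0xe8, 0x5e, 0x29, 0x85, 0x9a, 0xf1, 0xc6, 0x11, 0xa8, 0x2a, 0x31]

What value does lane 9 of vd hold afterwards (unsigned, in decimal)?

VLMAX = VLEN×LMUL/SEW = 256×1/2/8 = 16
vl ← min(8, 16) = 8
vd[0] and(0x64,0x18) -> 0x00
vd[1] and(0x50,0xc3) -> 0x40
vd[2] mask-off/keep -> 0xe1
vd[3] and(0xd4,0xc3) -> 0xc0
vd[4] and(0xfc,0x05) -> 0x04
vd[5] mask-off/keep -> 0x3a
vd[6] and(0x86,0x5e) -> 0x06
vd[7] mask-off/keep -> 0x23
vd[8] tail/keep -> 0xb9
vd[9] tail/keep -> 0xcb
vd[10] tail/keep -> 0x96
vd[11] tail/keep -> 0xa8
vd[12] tail/keep -> 0x68
vd[13] tail/keep -> 0xd9
vd[14] tail/keep -> 0xe4
vd[15] tail/keep -> 0x8c

vd[9] = 203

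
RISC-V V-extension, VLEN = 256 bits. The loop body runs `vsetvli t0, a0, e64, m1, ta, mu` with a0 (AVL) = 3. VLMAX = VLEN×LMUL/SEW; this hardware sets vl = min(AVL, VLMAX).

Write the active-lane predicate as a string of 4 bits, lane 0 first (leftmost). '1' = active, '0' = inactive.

predicate = 1110

lanes per group: 256·1/64 = 4
AVL=3 ≤ VLMAX=4, so vl = 3
bits (lane 0 leftmost): 1110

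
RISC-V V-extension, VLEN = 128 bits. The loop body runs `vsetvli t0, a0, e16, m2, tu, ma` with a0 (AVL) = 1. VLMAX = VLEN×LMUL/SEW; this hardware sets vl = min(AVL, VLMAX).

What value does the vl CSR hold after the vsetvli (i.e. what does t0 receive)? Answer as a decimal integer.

VLMAX = (128 × 2) / 16 = 16 lanes
vl = min(AVL, VLMAX) = min(1, 16) = 1

vl = 1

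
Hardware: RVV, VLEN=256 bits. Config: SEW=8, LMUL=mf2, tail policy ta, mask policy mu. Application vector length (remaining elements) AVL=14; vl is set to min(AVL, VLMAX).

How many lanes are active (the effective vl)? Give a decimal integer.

VLMAX = (256 × 1/2) / 8 = 16 lanes
vl = min(AVL, VLMAX) = min(14, 16) = 14

vl = 14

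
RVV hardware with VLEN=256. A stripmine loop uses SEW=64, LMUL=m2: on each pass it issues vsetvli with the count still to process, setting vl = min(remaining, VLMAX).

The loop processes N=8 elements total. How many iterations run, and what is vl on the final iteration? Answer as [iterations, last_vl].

VLMAX = VLEN×LMUL/SEW = 256×2/64 = 8
8 elements at 8/iter → 1 passes, remainder 8 on the last

[iterations, last_vl] = [1, 8]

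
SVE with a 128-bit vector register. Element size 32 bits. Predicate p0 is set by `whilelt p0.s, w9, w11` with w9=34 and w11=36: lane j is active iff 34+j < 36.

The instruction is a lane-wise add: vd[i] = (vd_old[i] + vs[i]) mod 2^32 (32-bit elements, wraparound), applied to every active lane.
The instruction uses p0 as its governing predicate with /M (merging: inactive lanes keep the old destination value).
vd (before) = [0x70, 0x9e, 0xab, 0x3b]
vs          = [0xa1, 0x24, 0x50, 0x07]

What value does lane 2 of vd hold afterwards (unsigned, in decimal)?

vd[2] = 171

128-bit reg / 32-bit elem → 4 lanes
whilelt: lane j active iff 34+j < 36 → j < 2 → 2 active
  i=0: add(0x70,0xa1) → 273
  i=1: add(0x9e,0x24) → 194
  i=2: tail/keep → 171
  i=3: tail/keep → 59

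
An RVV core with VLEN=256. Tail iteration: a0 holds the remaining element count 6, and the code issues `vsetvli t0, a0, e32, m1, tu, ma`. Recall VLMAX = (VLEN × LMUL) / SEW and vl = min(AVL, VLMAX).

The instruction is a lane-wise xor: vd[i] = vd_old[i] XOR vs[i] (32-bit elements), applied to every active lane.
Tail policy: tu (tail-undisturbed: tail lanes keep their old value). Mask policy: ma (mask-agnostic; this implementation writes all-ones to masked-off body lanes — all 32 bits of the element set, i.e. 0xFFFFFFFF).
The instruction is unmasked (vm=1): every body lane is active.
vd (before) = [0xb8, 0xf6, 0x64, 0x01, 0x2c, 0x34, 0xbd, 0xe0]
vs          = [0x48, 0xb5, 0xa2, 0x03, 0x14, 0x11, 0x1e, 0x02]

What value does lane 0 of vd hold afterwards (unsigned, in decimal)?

VLMAX = (256 × 1) / 32 = 8 lanes
vl = min(AVL, VLMAX) = min(6, 8) = 6
lane  0: xor(0xb8,0x48) ⇒ 0xf0
lane  1: xor(0xf6,0xb5) ⇒ 0x43
lane  2: xor(0x64,0xa2) ⇒ 0xc6
lane  3: xor(0x01,0x03) ⇒ 0x02
lane  4: xor(0x2c,0x14) ⇒ 0x38
lane  5: xor(0x34,0x11) ⇒ 0x25
lane  6: tail/keep ⇒ 0xbd
lane  7: tail/keep ⇒ 0xe0

vd[0] = 240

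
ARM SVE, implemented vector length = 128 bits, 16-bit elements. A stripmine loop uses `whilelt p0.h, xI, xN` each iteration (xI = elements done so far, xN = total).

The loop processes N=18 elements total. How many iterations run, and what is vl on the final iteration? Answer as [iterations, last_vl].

[iterations, last_vl] = [3, 2]

lane count: 128 div 16 = 8
iterations = ceil(18/8) = 3; final-pass vl = 2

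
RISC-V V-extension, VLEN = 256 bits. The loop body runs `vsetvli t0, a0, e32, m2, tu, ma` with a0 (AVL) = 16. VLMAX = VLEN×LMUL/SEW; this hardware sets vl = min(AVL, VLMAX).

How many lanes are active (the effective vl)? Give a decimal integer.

vl = 16

VLMAX = (256 × 2) / 32 = 16 lanes
AVL=16 ≤ VLMAX=16, so vl = 16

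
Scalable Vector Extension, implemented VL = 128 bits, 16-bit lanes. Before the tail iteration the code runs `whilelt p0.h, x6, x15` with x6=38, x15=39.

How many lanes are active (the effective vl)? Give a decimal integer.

128-bit reg / 16-bit elem → 8 lanes
whilelt: lane j active iff 38+j < 39 → j < 1 → 1 active

vl = 1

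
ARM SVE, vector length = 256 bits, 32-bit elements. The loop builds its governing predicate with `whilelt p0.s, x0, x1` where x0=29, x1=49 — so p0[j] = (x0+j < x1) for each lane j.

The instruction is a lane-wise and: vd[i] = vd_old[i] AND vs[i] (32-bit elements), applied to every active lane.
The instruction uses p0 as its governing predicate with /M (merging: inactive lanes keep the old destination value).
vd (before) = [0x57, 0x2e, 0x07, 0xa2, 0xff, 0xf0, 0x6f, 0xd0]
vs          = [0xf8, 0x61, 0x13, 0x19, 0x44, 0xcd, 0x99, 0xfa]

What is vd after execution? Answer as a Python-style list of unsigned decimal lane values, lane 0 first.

vd = [80, 32, 3, 0, 68, 192, 9, 208]

256-bit reg / 32-bit elem → 8 lanes
active while 29+j < 49, i.e. j ∈ [0,20) capped at 8 ⇒ 8
  i=0: and(0x57,0xf8) → 80
  i=1: and(0x2e,0x61) → 32
  i=2: and(0x07,0x13) → 3
  i=3: and(0xa2,0x19) → 0
  i=4: and(0xff,0x44) → 68
  i=5: and(0xf0,0xcd) → 192
  i=6: and(0x6f,0x99) → 9
  i=7: and(0xd0,0xfa) → 208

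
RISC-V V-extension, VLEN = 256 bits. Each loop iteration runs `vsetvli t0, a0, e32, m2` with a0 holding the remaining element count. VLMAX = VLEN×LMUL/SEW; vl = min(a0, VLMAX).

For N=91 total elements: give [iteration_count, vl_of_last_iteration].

VLMAX = VLEN×LMUL/SEW = 256×2/32 = 16
N=91: ⌈91/16⌉ = 6 iters; last vl = 91 − 5×16 = 11

[iterations, last_vl] = [6, 11]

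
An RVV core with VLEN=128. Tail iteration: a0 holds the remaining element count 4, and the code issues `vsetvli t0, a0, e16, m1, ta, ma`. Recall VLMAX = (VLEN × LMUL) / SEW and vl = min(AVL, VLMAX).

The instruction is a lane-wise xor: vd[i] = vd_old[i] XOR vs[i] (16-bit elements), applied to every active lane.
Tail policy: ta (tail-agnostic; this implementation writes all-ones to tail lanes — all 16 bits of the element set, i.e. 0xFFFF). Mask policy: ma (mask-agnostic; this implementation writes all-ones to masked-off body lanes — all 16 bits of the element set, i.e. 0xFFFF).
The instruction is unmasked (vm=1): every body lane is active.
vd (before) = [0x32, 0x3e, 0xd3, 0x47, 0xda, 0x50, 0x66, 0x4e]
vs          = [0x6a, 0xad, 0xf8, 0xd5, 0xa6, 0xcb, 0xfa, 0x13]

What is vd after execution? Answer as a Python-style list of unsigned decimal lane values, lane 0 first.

VLMAX = (128 × 1) / 16 = 8 lanes
AVL=4 ≤ VLMAX=8, so vl = 4
vd[0] xor(0x32,0x6a) -> 0x58
vd[1] xor(0x3e,0xad) -> 0x93
vd[2] xor(0xd3,0xf8) -> 0x2b
vd[3] xor(0x47,0xd5) -> 0x92
vd[4] tail/ones -> 0xffff
vd[5] tail/ones -> 0xffff
vd[6] tail/ones -> 0xffff
vd[7] tail/ones -> 0xffff

vd = [88, 147, 43, 146, 65535, 65535, 65535, 65535]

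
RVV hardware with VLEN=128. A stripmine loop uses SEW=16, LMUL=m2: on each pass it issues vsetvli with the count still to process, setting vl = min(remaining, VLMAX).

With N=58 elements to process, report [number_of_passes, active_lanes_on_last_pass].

lanes per group: 128·2/16 = 16
N=58: ⌈58/16⌉ = 4 iters; last vl = 58 − 3×16 = 10

[iterations, last_vl] = [4, 10]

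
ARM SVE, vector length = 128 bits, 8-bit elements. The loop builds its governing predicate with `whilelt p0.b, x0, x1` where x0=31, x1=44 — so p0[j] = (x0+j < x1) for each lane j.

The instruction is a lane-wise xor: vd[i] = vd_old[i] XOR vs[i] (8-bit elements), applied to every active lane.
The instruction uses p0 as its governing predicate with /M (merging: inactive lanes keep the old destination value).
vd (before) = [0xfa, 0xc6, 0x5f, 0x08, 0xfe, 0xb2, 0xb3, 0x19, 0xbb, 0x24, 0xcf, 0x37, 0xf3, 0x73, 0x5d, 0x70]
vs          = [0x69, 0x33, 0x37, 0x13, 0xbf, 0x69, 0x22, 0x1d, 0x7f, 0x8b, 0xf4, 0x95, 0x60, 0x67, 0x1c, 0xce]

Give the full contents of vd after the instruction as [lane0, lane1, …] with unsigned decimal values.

vd = [147, 245, 104, 27, 65, 219, 145, 4, 196, 175, 59, 162, 147, 115, 93, 112]

register lanes = 128/8 = 16
whilelt: lane j active iff 31+j < 44 → j < 13 → 13 active
[0] xor(0xfa,0x69) = 0x93
[1] xor(0xc6,0x33) = 0xf5
[2] xor(0x5f,0x37) = 0x68
[3] xor(0x08,0x13) = 0x1b
[4] xor(0xfe,0xbf) = 0x41
[5] xor(0xb2,0x69) = 0xdb
[6] xor(0xb3,0x22) = 0x91
[7] xor(0x19,0x1d) = 0x04
[8] xor(0xbb,0x7f) = 0xc4
[9] xor(0x24,0x8b) = 0xaf
[10] xor(0xcf,0xf4) = 0x3b
[11] xor(0x37,0x95) = 0xa2
[12] xor(0xf3,0x60) = 0x93
[13] tail/keep = 0x73
[14] tail/keep = 0x5d
[15] tail/keep = 0x70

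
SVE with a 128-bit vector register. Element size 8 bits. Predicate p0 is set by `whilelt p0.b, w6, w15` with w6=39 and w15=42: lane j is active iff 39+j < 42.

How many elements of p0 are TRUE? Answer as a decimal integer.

vl = 3

lane count: 128 div 8 = 16
whilelt: lane j active iff 39+j < 42 → j < 3 → 3 active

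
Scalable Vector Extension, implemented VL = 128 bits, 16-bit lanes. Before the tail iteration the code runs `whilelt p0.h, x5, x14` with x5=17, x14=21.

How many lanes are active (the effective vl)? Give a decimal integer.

lane count: 128 div 16 = 8
p0[j] = (17+j < 21); true for j=0..3 → 4 lanes set

vl = 4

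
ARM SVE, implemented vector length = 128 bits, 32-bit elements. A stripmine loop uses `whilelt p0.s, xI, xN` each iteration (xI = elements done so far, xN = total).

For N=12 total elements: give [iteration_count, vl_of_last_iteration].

128-bit reg / 32-bit elem → 4 lanes
iterations = ceil(12/4) = 3; final-pass vl = 4

[iterations, last_vl] = [3, 4]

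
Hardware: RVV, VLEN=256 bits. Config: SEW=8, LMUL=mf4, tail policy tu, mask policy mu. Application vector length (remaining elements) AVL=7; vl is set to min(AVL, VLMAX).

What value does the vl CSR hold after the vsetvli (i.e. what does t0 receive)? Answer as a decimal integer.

VLMAX = VLEN×LMUL/SEW = 256×1/4/8 = 8
vl ← min(7, 8) = 7

vl = 7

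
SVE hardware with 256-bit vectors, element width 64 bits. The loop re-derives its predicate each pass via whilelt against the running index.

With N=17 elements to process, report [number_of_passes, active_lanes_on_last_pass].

[iterations, last_vl] = [5, 1]

lane count: 256 div 64 = 4
iterations = ceil(17/4) = 5; final-pass vl = 1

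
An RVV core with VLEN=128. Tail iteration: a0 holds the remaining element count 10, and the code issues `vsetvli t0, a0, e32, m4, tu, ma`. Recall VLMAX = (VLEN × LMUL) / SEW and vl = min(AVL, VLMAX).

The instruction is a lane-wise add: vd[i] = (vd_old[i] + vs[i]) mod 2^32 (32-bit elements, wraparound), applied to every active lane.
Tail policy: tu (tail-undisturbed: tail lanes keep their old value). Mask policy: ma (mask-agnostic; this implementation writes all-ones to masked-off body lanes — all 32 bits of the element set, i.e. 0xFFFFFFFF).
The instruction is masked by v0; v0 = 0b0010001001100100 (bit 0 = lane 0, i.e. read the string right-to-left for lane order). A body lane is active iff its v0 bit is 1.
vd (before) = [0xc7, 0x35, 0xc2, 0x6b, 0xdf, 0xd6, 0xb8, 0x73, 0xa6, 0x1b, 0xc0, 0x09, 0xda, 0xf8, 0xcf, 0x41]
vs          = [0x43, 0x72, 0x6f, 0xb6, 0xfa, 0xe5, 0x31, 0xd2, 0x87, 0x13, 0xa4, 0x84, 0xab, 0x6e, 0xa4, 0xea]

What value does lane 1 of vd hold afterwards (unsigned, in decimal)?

vd[1] = 4294967295

VLMAX = (128 × 4) / 32 = 16 lanes
AVL=10 ≤ VLMAX=16, so vl = 10
  i=0: mask-off/ones → 4294967295
  i=1: mask-off/ones → 4294967295
  i=2: add(0xc2,0x6f) → 305
  i=3: mask-off/ones → 4294967295
  i=4: mask-off/ones → 4294967295
  i=5: add(0xd6,0xe5) → 443
  i=6: add(0xb8,0x31) → 233
  i=7: mask-off/ones → 4294967295
  i=8: mask-off/ones → 4294967295
  i=9: add(0x1b,0x13) → 46
  i=10: tail/keep → 192
  i=11: tail/keep → 9
  i=12: tail/keep → 218
  i=13: tail/keep → 248
  i=14: tail/keep → 207
  i=15: tail/keep → 65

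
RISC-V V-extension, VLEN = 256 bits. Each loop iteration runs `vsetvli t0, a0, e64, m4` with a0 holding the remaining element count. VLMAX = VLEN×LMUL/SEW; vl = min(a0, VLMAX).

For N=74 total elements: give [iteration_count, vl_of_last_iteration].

[iterations, last_vl] = [5, 10]

VLMAX = (256 × 4) / 64 = 16 lanes
74 elements at 16/iter → 5 passes, remainder 10 on the last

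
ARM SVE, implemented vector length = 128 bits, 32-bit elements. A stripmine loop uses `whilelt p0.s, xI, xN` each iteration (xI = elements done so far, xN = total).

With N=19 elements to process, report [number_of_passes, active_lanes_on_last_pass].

[iterations, last_vl] = [5, 3]

128-bit reg / 32-bit elem → 4 lanes
N=19: ⌈19/4⌉ = 5 iters; last vl = 19 − 4×4 = 3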